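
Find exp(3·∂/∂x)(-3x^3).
- 3 x^{3} - 27 x^{2} - 81 x - 81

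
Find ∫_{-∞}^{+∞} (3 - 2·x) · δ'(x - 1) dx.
2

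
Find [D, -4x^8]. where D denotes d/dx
- 32 x^{7}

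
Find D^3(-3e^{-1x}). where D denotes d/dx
3 e^{- x}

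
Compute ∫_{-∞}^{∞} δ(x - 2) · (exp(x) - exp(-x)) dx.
2 \sinh{\left(2 \right)}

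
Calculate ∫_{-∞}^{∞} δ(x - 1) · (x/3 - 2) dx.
- \frac{5}{3}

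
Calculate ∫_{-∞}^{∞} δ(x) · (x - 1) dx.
-1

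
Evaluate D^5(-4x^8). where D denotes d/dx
- 26880 x^{3}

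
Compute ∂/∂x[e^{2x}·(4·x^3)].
x^{2} \left(8 x + 12\right) e^{2 x}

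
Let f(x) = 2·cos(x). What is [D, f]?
- 2 \sin{\left(x \right)}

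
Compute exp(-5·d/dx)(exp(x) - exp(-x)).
- e^{5 - x} + e^{x - 5}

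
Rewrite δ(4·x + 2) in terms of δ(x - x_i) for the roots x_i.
\frac{\delta(x + 1/2)}{4}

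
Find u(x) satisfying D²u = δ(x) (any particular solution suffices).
\frac{|x|}{2}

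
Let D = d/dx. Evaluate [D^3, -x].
-3D^{2}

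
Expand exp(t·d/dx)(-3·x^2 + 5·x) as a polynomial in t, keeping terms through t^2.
- 3 t^{2} - t \left(6 x - 5\right) - 3 x^{2} + 5 x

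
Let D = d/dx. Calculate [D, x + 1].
1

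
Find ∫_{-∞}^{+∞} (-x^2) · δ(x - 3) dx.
-9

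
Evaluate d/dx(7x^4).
28 x^{3}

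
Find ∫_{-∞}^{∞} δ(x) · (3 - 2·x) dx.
3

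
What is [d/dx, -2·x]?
-2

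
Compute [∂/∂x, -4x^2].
- 8 x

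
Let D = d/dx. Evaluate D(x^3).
3 x^{2}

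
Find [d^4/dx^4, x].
4\frac{d^{3}}{dx^{3}}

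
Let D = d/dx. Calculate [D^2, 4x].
8D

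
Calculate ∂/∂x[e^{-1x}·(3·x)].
3 \left(1 - x\right) e^{- x}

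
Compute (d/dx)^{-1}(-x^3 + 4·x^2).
- \frac{x^{4}}{4} + \frac{4 x^{3}}{3}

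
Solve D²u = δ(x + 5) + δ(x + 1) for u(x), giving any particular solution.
\frac{|x + 5|}{2} + \frac{|x + 1|}{2}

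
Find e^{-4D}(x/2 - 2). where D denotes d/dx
\frac{x}{2} - 4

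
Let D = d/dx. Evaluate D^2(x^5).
20 x^{3}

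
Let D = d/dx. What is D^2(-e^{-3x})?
- 9 e^{- 3 x}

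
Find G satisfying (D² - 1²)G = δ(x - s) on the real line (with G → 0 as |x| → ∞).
-\frac{e^{-|x-s|}}{2}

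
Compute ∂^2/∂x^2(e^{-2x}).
4 e^{- 2 x}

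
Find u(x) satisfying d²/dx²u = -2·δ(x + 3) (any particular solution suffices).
-|x + 3|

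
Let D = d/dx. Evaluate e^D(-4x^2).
- 4 x^{2} - 8 x - 4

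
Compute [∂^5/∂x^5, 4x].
20\frac{d^{4}}{dx^{4}}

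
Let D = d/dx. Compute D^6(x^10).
151200 x^{4}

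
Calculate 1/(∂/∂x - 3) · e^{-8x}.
- \frac{e^{- 8 x}}{11}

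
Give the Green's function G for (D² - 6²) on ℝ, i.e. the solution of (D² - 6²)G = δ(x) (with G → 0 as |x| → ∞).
-\frac{e^{-6|x|}}{12}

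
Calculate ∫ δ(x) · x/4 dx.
0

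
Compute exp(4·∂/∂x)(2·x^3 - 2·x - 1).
2 x^{3} + 24 x^{2} + 94 x + 119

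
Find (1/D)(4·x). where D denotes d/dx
2 x^{2}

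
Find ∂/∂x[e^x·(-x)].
\left(- x - 1\right) e^{x}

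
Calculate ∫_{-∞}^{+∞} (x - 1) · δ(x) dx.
-1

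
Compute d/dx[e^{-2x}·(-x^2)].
2 x \left(x - 1\right) e^{- 2 x}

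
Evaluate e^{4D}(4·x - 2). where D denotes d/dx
4 x + 14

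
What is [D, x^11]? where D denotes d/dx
11 x^{10}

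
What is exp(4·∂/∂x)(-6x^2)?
- 6 x^{2} - 48 x - 96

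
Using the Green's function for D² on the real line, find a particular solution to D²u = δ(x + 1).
\frac{|x + 1|}{2}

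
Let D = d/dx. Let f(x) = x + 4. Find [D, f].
1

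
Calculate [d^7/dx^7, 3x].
21\frac{d^{6}}{dx^{6}}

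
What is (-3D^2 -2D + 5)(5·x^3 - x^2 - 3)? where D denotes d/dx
25 x^{3} - 35 x^{2} - 86 x - 9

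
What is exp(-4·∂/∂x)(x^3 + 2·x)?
x^{3} - 12 x^{2} + 50 x - 72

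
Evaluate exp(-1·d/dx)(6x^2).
6 x^{2} - 12 x + 6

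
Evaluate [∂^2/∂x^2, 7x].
14\frac{d}{dx}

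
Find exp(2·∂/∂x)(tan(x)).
\tan{\left(x + 2 \right)}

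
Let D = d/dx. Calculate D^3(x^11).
990 x^{8}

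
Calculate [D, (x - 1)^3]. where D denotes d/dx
3 \left(x - 1\right)^{2}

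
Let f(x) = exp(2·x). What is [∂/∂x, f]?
2 e^{2 x}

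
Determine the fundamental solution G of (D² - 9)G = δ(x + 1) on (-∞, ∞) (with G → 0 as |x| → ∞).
-\frac{e^{-3|x + 1|}}{6}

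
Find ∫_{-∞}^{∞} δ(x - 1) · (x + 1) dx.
2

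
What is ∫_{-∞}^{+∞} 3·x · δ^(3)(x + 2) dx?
0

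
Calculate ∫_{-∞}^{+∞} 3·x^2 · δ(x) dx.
0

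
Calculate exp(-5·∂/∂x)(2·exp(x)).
2 e^{x - 5}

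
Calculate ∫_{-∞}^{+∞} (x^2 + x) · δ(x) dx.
0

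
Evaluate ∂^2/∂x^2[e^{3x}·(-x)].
\left(- 9 x - 6\right) e^{3 x}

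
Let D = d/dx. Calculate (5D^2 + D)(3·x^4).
12 x^{2} \left(x + 15\right)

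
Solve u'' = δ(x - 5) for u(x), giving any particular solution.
\frac{|x - 5|}{2}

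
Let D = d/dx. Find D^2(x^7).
42 x^{5}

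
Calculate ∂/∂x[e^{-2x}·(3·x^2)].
6 x \left(1 - x\right) e^{- 2 x}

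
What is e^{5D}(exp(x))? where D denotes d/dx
e^{x + 5}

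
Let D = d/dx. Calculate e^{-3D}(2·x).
2 x - 6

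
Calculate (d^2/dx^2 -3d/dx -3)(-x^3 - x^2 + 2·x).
3 x^{3} + 12 x^{2} - 6 x - 8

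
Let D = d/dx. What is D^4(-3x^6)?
- 1080 x^{2}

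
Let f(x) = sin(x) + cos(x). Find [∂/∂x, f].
- \sin{\left(x \right)} + \cos{\left(x \right)}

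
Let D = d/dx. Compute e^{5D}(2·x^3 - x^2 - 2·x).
2 x^{3} + 29 x^{2} + 138 x + 215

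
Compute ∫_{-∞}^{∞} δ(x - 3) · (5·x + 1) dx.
16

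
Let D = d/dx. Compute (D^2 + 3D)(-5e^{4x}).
- 140 e^{4 x}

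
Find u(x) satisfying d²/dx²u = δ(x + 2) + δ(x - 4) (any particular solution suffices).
\frac{|x + 2|}{2} + \frac{|x - 4|}{2}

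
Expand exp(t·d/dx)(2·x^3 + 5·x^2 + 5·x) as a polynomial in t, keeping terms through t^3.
2 t^{3} + t^{2} \left(6 x + 5\right) + t \left(6 x^{2} + 10 x + 5\right) + 2 x^{3} + 5 x^{2} + 5 x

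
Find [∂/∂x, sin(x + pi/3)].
\cos{\left(x + \frac{\pi}{3} \right)}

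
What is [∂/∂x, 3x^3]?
9 x^{2}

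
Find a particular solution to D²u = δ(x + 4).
\frac{|x + 4|}{2}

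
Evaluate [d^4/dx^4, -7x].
-28\frac{d^{3}}{dx^{3}}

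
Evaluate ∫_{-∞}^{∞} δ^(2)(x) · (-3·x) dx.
0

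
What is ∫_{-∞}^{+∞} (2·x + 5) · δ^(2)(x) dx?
0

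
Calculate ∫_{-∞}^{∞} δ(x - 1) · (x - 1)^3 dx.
0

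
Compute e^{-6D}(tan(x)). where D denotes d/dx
\tan{\left(x - 6 \right)}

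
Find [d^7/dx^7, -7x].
-49\frac{d^{6}}{dx^{6}}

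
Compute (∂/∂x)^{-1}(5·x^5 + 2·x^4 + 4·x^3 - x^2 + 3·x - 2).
\frac{5 x^{6}}{6} + \frac{2 x^{5}}{5} + x^{4} - \frac{x^{3}}{3} + \frac{3 x^{2}}{2} - 2 x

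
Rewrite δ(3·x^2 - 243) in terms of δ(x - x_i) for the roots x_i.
\frac{\delta(x - 9) + \delta(x + 9)}{54}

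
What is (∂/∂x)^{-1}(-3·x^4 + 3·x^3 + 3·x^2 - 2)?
- \frac{3 x^{5}}{5} + \frac{3 x^{4}}{4} + x^{3} - 2 x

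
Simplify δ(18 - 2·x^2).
\frac{\delta(x - 3) + \delta(x + 3)}{12}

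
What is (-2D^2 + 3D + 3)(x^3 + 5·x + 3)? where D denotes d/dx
3 x^{3} + 9 x^{2} + 3 x + 24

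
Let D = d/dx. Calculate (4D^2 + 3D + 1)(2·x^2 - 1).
2 x^{2} + 12 x + 15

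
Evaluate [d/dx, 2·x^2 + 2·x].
4 x + 2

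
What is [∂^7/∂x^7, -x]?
-7\frac{d^{6}}{dx^{6}}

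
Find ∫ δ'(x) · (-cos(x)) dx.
0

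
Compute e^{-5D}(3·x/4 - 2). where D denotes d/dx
\frac{3 x}{4} - \frac{23}{4}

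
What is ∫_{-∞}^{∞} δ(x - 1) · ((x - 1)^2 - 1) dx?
-1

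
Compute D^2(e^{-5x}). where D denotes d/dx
25 e^{- 5 x}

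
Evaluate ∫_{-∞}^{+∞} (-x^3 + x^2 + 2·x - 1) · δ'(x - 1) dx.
-1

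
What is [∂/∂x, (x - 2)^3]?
3 \left(x - 2\right)^{2}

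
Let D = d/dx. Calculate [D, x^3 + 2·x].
3 x^{2} + 2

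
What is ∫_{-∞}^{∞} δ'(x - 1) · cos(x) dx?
\sin{\left(1 \right)}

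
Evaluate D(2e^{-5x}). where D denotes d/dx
- 10 e^{- 5 x}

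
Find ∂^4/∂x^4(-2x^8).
- 3360 x^{4}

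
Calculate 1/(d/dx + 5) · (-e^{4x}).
- \frac{e^{4 x}}{9}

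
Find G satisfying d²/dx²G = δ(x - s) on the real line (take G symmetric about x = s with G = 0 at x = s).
\frac{|x - s|}{2}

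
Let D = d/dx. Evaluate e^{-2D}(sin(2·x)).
\sin{\left(2 x - 4 \right)}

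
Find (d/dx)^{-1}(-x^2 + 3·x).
- \frac{x^{3}}{3} + \frac{3 x^{2}}{2}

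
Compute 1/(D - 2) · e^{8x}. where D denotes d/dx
\frac{e^{8 x}}{6}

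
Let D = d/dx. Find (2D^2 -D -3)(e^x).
- 2 e^{x}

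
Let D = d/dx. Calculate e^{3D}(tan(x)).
\tan{\left(x + 3 \right)}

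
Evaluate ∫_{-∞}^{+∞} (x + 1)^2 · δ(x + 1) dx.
0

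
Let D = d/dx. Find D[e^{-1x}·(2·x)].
2 \left(1 - x\right) e^{- x}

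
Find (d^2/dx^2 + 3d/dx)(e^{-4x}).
4 e^{- 4 x}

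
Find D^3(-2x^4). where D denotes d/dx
- 48 x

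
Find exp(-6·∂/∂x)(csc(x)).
\csc{\left(x - 6 \right)}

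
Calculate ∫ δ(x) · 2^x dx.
1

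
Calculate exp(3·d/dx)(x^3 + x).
x^{3} + 9 x^{2} + 28 x + 30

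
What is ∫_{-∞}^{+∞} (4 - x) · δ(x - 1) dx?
3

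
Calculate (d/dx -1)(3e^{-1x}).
- 6 e^{- x}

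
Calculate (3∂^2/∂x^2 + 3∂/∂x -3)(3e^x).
9 e^{x}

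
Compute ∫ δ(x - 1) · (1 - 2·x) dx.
-1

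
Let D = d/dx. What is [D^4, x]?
4D^{3}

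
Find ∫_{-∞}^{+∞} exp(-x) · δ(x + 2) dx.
e^{2}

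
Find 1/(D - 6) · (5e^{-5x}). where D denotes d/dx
- \frac{5 e^{- 5 x}}{11}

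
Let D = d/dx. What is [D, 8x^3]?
24 x^{2}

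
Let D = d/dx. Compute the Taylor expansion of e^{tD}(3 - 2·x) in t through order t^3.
- 2 t - 2 x + 3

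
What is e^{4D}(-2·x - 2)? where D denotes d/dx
- 2 x - 10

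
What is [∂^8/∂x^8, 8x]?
64\frac{d^{7}}{dx^{7}}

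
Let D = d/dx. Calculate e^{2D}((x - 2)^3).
x^{3}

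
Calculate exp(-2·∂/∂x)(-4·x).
8 - 4 x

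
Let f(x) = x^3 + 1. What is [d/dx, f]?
3 x^{2}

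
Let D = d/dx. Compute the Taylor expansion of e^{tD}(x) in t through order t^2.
t + x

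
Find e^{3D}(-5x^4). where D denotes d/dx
- 5 x^{4} - 60 x^{3} - 270 x^{2} - 540 x - 405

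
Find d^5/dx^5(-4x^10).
- 120960 x^{5}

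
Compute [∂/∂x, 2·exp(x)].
2 e^{x}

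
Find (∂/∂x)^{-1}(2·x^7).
\frac{x^{8}}{4}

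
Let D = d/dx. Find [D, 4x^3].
12 x^{2}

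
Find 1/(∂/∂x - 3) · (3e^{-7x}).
- \frac{3 e^{- 7 x}}{10}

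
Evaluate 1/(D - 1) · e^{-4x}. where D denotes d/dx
- \frac{e^{- 4 x}}{5}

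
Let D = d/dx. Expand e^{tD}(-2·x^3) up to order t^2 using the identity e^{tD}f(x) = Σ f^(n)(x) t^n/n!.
2 x \left(- 3 t^{2} - 3 t x - x^{2}\right)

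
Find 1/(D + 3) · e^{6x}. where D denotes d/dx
\frac{e^{6 x}}{9}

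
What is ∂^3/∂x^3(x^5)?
60 x^{2}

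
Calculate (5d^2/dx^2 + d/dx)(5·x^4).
20 x^{2} \left(x + 15\right)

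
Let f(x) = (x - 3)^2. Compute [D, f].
2 x - 6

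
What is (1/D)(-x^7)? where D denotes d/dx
- \frac{x^{8}}{8}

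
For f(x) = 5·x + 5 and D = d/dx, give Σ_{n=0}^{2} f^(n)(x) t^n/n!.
5 t + 5 x + 5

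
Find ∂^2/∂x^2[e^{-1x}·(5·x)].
5 \left(x - 2\right) e^{- x}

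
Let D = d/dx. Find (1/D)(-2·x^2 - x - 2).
- \frac{2 x^{3}}{3} - \frac{x^{2}}{2} - 2 x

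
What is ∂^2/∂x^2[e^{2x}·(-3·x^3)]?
- 6 x \left(2 x^{2} + 6 x + 3\right) e^{2 x}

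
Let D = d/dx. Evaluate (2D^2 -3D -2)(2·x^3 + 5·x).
- 4 x^{3} - 18 x^{2} + 14 x - 15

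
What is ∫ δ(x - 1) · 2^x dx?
2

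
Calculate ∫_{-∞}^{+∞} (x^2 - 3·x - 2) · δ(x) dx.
-2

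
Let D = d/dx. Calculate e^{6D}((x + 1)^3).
x^{3} + 21 x^{2} + 147 x + 343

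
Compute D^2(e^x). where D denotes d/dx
e^{x}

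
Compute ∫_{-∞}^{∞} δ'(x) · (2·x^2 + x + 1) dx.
-1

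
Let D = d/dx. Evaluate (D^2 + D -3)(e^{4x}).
17 e^{4 x}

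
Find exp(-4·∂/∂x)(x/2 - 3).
\frac{x}{2} - 5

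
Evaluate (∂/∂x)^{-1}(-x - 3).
- \frac{x^{2}}{2} - 3 x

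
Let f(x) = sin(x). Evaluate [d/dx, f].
\cos{\left(x \right)}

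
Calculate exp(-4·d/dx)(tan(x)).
\tan{\left(x - 4 \right)}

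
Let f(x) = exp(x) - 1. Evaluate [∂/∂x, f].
e^{x}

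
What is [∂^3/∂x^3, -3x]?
-9\frac{d^{2}}{dx^{2}}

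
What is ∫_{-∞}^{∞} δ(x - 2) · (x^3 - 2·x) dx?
4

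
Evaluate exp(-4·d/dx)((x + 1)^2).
x^{2} - 6 x + 9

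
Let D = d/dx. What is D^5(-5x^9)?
- 75600 x^{4}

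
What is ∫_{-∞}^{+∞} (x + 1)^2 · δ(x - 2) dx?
9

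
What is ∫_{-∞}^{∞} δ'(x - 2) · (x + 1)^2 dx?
-6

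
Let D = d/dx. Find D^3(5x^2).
0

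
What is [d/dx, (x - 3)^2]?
2 x - 6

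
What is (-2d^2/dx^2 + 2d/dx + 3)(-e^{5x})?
37 e^{5 x}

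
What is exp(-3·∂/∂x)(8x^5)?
8 x^{5} - 120 x^{4} + 720 x^{3} - 2160 x^{2} + 3240 x - 1944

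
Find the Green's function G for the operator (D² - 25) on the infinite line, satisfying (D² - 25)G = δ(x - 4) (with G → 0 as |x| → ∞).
-\frac{e^{-5|x - 4|}}{10}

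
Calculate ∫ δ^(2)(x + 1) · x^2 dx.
2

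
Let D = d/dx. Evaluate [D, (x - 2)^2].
2 x - 4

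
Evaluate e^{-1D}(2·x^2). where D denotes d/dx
2 x^{2} - 4 x + 2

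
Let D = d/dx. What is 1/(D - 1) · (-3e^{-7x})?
\frac{3 e^{- 7 x}}{8}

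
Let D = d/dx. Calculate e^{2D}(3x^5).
3 x^{5} + 30 x^{4} + 120 x^{3} + 240 x^{2} + 240 x + 96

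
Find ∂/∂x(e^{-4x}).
- 4 e^{- 4 x}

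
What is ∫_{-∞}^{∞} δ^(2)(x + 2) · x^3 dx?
-12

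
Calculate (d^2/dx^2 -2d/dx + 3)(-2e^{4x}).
- 22 e^{4 x}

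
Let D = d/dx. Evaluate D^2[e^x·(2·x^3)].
2 x \left(x^{2} + 6 x + 6\right) e^{x}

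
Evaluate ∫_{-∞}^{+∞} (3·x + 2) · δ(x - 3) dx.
11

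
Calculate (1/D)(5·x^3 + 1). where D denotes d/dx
\frac{5 x^{4}}{4} + x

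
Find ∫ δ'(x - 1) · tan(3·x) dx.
- \frac{3}{\cos^{2}{\left(3 \right)}}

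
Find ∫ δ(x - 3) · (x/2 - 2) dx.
- \frac{1}{2}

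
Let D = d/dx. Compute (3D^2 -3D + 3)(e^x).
3 e^{x}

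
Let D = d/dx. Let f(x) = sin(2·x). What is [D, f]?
2 \cos{\left(2 x \right)}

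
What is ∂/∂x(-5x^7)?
- 35 x^{6}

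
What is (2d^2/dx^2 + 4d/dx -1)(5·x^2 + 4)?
- 5 x^{2} + 40 x + 16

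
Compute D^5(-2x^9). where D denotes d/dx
- 30240 x^{4}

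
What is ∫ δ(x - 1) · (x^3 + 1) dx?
2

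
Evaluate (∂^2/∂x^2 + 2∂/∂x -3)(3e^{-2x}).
- 9 e^{- 2 x}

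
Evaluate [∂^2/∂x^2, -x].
-2\frac{d}{dx}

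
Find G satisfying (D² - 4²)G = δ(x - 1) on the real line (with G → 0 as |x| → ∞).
-\frac{e^{-4|x - 1|}}{8}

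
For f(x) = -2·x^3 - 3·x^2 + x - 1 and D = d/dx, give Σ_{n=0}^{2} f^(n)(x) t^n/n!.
- t^{2} \left(6 x + 3\right) - t \left(6 x^{2} + 6 x - 1\right) - 2 x^{3} - 3 x^{2} + x - 1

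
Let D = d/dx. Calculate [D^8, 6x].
48D^{7}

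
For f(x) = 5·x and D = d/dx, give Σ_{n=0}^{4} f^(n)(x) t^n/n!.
5 t + 5 x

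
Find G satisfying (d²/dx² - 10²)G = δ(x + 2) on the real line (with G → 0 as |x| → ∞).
-\frac{e^{-10|x + 2|}}{20}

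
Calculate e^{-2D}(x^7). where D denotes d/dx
x^{7} - 14 x^{6} + 84 x^{5} - 280 x^{4} + 560 x^{3} - 672 x^{2} + 448 x - 128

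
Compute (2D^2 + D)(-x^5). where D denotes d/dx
5 x^{3} \left(- x - 8\right)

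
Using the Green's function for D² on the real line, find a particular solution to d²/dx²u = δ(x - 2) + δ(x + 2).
\frac{|x - 2|}{2} + \frac{|x + 2|}{2}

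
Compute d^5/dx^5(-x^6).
- 720 x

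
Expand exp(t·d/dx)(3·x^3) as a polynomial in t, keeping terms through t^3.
3 t^{3} + 9 t^{2} x + 9 t x^{2} + 3 x^{3}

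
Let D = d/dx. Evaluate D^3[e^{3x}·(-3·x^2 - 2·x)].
\left(- 81 x^{2} - 216 x - 108\right) e^{3 x}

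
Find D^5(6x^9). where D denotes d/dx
90720 x^{4}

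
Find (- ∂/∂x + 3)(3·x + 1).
9 x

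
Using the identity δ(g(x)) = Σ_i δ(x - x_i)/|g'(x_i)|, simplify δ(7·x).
\frac{\delta(x)}{7}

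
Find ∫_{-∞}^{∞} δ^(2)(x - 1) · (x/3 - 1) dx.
0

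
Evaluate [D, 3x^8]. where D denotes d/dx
24 x^{7}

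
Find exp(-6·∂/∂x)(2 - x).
8 - x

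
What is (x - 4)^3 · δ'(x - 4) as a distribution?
0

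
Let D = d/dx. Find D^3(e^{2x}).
8 e^{2 x}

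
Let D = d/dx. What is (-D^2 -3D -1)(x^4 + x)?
- x^{4} - 12 x^{3} - 12 x^{2} - x - 3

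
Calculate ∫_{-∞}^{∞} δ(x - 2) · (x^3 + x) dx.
10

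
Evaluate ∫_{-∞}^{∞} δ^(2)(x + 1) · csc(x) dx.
- \left(2 \cot^{2}{\left(1 \right)} + 1\right) \csc{\left(1 \right)}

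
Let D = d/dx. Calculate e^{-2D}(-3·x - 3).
3 - 3 x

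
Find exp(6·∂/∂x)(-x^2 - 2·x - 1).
- x^{2} - 14 x - 49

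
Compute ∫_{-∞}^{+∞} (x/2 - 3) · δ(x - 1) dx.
- \frac{5}{2}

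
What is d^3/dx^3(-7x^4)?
- 168 x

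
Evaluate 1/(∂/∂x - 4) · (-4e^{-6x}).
\frac{2 e^{- 6 x}}{5}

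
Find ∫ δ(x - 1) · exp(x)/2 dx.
\frac{e}{2}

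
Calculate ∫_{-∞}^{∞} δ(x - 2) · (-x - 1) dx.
-3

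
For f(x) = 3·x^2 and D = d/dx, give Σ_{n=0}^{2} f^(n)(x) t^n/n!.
3 t^{2} + 6 t x + 3 x^{2}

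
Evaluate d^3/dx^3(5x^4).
120 x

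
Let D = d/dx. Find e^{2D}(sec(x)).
\sec{\left(x + 2 \right)}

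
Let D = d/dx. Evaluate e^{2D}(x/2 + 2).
\frac{x}{2} + 3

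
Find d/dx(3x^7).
21 x^{6}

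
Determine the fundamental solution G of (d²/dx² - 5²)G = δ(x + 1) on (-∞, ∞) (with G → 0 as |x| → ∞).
-\frac{e^{-5|x + 1|}}{10}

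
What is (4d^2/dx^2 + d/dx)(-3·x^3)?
9 x \left(- x - 8\right)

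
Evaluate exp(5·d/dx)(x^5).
x^{5} + 25 x^{4} + 250 x^{3} + 1250 x^{2} + 3125 x + 3125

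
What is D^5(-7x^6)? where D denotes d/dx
- 5040 x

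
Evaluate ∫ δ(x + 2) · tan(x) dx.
- \tan{\left(2 \right)}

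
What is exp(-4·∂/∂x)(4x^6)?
4 x^{6} - 96 x^{5} + 960 x^{4} - 5120 x^{3} + 15360 x^{2} - 24576 x + 16384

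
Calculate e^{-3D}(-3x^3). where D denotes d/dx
- 3 x^{3} + 27 x^{2} - 81 x + 81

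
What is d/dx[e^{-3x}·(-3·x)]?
3 \left(3 x - 1\right) e^{- 3 x}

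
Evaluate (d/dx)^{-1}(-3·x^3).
- \frac{3 x^{4}}{4}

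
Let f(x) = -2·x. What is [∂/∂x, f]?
-2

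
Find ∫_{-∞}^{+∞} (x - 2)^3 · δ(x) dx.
-8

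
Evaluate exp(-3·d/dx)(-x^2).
- x^{2} + 6 x - 9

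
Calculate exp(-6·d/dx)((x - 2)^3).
x^{3} - 24 x^{2} + 192 x - 512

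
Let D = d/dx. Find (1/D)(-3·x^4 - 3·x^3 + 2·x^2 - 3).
- \frac{3 x^{5}}{5} - \frac{3 x^{4}}{4} + \frac{2 x^{3}}{3} - 3 x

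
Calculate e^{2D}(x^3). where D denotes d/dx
x^{3} + 6 x^{2} + 12 x + 8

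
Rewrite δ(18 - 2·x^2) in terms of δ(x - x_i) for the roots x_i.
\frac{\delta(x - 3) + \delta(x + 3)}{12}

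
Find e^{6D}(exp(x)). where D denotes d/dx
e^{x + 6}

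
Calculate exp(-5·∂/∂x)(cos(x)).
\cos{\left(x - 5 \right)}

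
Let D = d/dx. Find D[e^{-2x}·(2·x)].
2 \left(1 - 2 x\right) e^{- 2 x}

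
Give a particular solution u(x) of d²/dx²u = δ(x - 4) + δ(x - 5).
\frac{|x - 4|}{2} + \frac{|x - 5|}{2}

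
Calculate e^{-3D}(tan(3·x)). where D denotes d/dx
\tan{\left(3 x - 9 \right)}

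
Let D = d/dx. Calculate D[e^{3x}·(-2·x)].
\left(- 6 x - 2\right) e^{3 x}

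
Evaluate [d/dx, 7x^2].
14 x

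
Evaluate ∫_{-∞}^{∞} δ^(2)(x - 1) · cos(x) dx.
- \cos{\left(1 \right)}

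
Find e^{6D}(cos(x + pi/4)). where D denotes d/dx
\cos{\left(x + \frac{\pi}{4} + 6 \right)}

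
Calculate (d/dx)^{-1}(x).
\frac{x^{2}}{2}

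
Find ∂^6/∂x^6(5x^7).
25200 x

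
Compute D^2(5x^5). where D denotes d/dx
100 x^{3}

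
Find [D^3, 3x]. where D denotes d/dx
9D^{2}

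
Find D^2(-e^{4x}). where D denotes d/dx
- 16 e^{4 x}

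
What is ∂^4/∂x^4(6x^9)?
18144 x^{5}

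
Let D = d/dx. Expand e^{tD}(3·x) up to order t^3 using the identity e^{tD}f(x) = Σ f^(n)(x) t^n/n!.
3 t + 3 x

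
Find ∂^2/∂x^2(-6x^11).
- 660 x^{9}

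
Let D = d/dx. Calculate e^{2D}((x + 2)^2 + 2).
x^{2} + 8 x + 18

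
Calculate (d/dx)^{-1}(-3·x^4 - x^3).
- \frac{3 x^{5}}{5} - \frac{x^{4}}{4}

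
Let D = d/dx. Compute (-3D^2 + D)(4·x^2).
8 x - 24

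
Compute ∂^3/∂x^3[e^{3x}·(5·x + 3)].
\left(135 x + 216\right) e^{3 x}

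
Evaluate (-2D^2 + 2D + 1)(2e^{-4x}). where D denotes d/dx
- 78 e^{- 4 x}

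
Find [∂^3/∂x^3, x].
3\frac{d^{2}}{dx^{2}}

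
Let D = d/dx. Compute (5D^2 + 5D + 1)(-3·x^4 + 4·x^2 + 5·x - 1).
- 3 x^{4} - 60 x^{3} - 176 x^{2} + 45 x + 64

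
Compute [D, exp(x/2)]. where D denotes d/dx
\frac{e^{\frac{x}{2}}}{2}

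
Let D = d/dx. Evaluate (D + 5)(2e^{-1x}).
8 e^{- x}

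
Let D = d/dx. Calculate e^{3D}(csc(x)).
\csc{\left(x + 3 \right)}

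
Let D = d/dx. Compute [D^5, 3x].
15D^{4}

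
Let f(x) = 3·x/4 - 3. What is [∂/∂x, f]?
\frac{3}{4}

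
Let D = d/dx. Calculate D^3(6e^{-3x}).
- 162 e^{- 3 x}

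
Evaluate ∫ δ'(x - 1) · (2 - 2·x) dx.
2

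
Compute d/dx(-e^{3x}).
- 3 e^{3 x}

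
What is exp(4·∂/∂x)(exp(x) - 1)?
e^{x + 4} - 1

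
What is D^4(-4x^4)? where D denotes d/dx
-96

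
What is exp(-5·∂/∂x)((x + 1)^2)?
x^{2} - 8 x + 16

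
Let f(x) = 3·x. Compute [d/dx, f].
3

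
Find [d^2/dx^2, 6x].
12\frac{d}{dx}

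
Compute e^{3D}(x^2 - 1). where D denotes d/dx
x^{2} + 6 x + 8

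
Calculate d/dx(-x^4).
- 4 x^{3}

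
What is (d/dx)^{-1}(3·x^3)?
\frac{3 x^{4}}{4}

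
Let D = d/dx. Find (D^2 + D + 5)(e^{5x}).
35 e^{5 x}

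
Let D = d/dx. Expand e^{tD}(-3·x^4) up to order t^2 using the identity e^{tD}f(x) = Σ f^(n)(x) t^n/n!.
3 x^{2} \left(- 6 t^{2} - 4 t x - x^{2}\right)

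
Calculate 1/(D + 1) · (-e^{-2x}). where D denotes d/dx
e^{- 2 x}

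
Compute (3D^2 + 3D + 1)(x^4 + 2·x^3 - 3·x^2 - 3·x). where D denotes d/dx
x^{4} + 14 x^{3} + 51 x^{2} + 15 x - 27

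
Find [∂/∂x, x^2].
2 x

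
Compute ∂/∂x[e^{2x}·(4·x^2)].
8 x \left(x + 1\right) e^{2 x}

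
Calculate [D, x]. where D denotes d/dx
1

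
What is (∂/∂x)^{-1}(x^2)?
\frac{x^{3}}{3}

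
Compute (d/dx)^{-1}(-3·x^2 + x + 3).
- x^{3} + \frac{x^{2}}{2} + 3 x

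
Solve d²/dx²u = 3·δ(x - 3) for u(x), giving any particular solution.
\frac{3|x - 3|}{2}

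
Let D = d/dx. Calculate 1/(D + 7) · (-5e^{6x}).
- \frac{5 e^{6 x}}{13}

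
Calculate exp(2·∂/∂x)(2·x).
2 x + 4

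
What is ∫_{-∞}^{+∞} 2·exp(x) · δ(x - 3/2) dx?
2 e^{\frac{3}{2}}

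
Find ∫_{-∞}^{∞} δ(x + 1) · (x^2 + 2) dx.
3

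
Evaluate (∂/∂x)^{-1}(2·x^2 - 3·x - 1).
\frac{2 x^{3}}{3} - \frac{3 x^{2}}{2} - x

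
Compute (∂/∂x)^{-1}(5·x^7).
\frac{5 x^{8}}{8}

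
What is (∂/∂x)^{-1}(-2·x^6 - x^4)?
- \frac{2 x^{7}}{7} - \frac{x^{5}}{5}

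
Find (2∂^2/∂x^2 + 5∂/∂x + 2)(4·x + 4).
8 x + 28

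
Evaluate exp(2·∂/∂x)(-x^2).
- x^{2} - 4 x - 4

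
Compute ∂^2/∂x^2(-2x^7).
- 84 x^{5}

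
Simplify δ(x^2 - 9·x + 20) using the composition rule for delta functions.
\frac{\delta(x - 5) + \delta(x - 4)}{1}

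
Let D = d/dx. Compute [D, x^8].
8 x^{7}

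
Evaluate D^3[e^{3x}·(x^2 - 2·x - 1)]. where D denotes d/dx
\left(27 x^{2} - 63\right) e^{3 x}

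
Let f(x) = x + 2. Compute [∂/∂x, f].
1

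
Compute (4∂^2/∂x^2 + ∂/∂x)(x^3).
3 x \left(x + 8\right)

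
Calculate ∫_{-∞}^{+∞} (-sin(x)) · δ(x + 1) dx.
\sin{\left(1 \right)}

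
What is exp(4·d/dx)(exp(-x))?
e^{- x - 4}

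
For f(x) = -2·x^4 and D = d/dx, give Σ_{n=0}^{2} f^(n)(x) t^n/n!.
2 x^{2} \left(- 6 t^{2} - 4 t x - x^{2}\right)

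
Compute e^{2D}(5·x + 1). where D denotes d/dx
5 x + 11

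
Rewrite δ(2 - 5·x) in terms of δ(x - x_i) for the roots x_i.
\frac{\delta(x - 2/5)}{5}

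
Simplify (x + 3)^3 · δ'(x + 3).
0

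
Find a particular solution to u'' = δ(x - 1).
\frac{|x - 1|}{2}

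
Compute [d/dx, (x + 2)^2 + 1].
2 x + 4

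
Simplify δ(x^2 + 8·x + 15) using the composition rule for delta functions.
\frac{\delta(x + 3) + \delta(x + 5)}{2}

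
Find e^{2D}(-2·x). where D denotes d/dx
- 2 x - 4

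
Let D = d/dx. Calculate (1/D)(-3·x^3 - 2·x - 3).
- \frac{3 x^{4}}{4} - x^{2} - 3 x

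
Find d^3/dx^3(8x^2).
0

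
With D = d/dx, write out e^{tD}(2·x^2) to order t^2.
2 t^{2} + 4 t x + 2 x^{2}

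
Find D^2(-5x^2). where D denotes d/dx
-10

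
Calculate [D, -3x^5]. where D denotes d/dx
- 15 x^{4}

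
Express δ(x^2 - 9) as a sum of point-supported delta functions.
\frac{\delta(x - 3) + \delta(x + 3)}{6}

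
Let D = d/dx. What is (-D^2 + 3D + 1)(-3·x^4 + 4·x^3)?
x \left(- 3 x^{3} - 32 x^{2} + 72 x - 24\right)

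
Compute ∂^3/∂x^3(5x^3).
30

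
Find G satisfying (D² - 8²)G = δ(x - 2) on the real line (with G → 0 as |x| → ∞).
-\frac{e^{-8|x - 2|}}{16}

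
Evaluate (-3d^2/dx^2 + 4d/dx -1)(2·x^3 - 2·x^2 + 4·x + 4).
- 2 x^{3} + 26 x^{2} - 56 x + 24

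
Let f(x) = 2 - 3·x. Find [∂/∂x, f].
-3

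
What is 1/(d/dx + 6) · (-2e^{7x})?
- \frac{2 e^{7 x}}{13}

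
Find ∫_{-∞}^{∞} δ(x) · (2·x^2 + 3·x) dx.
0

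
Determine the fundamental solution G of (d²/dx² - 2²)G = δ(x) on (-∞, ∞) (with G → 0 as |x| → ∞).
-\frac{e^{-2|x|}}{4}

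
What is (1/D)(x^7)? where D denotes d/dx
\frac{x^{8}}{8}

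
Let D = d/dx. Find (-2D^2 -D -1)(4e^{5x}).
- 224 e^{5 x}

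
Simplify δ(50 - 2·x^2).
\frac{\delta(x - 5) + \delta(x + 5)}{20}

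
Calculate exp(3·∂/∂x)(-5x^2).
- 5 x^{2} - 30 x - 45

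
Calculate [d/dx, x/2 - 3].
\frac{1}{2}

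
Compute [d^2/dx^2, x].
2\frac{d}{dx}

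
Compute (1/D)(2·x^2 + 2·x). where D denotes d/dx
\frac{2 x^{3}}{3} + x^{2}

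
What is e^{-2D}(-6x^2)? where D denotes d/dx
- 6 x^{2} + 24 x - 24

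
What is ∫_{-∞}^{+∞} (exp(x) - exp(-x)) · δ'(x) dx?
-2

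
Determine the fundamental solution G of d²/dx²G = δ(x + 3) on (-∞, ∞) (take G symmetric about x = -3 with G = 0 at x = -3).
\frac{|x + 3|}{2}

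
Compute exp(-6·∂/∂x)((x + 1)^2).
x^{2} - 10 x + 25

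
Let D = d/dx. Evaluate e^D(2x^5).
2 x^{5} + 10 x^{4} + 20 x^{3} + 20 x^{2} + 10 x + 2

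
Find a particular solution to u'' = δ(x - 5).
\frac{|x - 5|}{2}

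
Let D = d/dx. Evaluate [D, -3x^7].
- 21 x^{6}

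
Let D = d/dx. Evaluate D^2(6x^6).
180 x^{4}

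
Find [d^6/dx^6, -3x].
-18\frac{d^{5}}{dx^{5}}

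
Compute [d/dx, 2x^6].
12 x^{5}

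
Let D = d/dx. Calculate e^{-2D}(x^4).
x^{4} - 8 x^{3} + 24 x^{2} - 32 x + 16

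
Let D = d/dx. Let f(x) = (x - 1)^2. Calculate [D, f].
2 x - 2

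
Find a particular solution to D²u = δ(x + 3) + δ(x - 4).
\frac{|x + 3|}{2} + \frac{|x - 4|}{2}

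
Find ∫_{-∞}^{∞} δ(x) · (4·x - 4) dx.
-4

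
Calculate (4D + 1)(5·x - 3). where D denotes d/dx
5 x + 17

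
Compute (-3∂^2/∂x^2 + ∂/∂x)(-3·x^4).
12 x^{2} \left(9 - x\right)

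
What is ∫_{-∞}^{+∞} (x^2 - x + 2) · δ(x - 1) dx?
2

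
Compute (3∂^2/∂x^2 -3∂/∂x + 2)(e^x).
2 e^{x}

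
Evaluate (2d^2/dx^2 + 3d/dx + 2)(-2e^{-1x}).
- 2 e^{- x}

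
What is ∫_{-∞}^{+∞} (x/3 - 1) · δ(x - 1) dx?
- \frac{2}{3}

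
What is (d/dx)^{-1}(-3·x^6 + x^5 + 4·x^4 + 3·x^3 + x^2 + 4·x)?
- \frac{3 x^{7}}{7} + \frac{x^{6}}{6} + \frac{4 x^{5}}{5} + \frac{3 x^{4}}{4} + \frac{x^{3}}{3} + 2 x^{2}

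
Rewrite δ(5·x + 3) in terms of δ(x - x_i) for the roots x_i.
\frac{\delta(x + 3/5)}{5}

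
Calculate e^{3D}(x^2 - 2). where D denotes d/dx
x^{2} + 6 x + 7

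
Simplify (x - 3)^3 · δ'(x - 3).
0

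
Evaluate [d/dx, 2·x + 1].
2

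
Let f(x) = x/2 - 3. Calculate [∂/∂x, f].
\frac{1}{2}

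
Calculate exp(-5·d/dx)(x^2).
x^{2} - 10 x + 25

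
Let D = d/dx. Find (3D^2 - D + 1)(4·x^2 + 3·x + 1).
4 x^{2} - 5 x + 22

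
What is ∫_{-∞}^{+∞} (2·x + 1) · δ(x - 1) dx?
3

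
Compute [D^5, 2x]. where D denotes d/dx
10D^{4}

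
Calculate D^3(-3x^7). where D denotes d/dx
- 630 x^{4}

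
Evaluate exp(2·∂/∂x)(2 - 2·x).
- 2 x - 2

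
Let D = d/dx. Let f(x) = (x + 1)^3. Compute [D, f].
3 \left(x + 1\right)^{2}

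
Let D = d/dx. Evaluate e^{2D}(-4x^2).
- 4 x^{2} - 16 x - 16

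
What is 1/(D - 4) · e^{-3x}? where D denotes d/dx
- \frac{e^{- 3 x}}{7}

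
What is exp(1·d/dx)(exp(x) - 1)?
e^{x + 1} - 1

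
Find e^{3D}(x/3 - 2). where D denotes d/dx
\frac{x}{3} - 1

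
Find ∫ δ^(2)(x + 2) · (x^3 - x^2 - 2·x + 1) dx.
-14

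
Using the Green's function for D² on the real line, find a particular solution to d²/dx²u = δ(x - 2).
\frac{|x - 2|}{2}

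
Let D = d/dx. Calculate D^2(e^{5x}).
25 e^{5 x}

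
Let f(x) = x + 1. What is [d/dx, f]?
1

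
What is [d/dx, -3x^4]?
- 12 x^{3}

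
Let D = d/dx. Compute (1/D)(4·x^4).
\frac{4 x^{5}}{5}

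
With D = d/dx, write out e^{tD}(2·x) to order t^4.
2 t + 2 x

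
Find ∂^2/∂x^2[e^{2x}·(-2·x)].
8 \left(- x - 1\right) e^{2 x}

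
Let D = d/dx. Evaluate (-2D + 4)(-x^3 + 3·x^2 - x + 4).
- 4 x^{3} + 18 x^{2} - 16 x + 18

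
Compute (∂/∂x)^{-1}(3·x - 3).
\frac{3 x^{2}}{2} - 3 x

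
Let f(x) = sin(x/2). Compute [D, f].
\frac{\cos{\left(\frac{x}{2} \right)}}{2}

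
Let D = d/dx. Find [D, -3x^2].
- 6 x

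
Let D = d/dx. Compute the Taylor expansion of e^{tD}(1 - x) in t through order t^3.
- t - x + 1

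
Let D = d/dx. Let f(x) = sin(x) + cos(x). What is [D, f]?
- \sin{\left(x \right)} + \cos{\left(x \right)}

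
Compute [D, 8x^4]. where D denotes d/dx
32 x^{3}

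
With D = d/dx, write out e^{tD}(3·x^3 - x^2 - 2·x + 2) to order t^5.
3 t^{3} + t^{2} \left(9 x - 1\right) - t \left(- 9 x^{2} + 2 x + 2\right) + 3 x^{3} - x^{2} - 2 x + 2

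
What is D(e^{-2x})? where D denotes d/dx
- 2 e^{- 2 x}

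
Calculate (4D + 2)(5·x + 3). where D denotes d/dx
10 x + 26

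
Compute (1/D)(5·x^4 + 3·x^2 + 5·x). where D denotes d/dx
x^{5} + x^{3} + \frac{5 x^{2}}{2}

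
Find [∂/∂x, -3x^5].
- 15 x^{4}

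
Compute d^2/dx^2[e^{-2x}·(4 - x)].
4 \left(5 - x\right) e^{- 2 x}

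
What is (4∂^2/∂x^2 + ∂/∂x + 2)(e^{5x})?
107 e^{5 x}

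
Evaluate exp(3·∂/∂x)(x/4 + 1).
\frac{x}{4} + \frac{7}{4}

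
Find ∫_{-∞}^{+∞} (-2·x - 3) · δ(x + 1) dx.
-1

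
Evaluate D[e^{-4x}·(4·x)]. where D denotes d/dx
4 \left(1 - 4 x\right) e^{- 4 x}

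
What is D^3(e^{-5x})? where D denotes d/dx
- 125 e^{- 5 x}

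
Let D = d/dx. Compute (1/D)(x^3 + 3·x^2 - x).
\frac{x^{4}}{4} + x^{3} - \frac{x^{2}}{2}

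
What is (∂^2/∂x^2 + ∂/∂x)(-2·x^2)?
- 4 x - 4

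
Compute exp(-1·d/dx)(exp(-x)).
e^{1 - x}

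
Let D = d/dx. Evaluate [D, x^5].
5 x^{4}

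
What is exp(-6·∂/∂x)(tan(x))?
\tan{\left(x - 6 \right)}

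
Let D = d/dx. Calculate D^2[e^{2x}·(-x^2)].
\left(- 4 x^{2} - 8 x - 2\right) e^{2 x}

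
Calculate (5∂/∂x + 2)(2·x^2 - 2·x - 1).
4 x^{2} + 16 x - 12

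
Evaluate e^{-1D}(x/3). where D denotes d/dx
\frac{x}{3} - \frac{1}{3}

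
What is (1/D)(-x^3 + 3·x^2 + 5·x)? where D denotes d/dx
- \frac{x^{4}}{4} + x^{3} + \frac{5 x^{2}}{2}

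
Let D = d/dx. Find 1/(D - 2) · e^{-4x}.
- \frac{e^{- 4 x}}{6}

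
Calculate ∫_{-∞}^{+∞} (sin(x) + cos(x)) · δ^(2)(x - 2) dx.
- \sin{\left(2 \right)} - \cos{\left(2 \right)}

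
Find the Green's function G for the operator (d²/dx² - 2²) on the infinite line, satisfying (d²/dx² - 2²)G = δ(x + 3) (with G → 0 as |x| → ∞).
-\frac{e^{-2|x + 3|}}{4}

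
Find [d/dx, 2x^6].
12 x^{5}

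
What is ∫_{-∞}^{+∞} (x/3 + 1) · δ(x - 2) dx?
\frac{5}{3}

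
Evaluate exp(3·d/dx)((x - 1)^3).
x^{3} + 6 x^{2} + 12 x + 8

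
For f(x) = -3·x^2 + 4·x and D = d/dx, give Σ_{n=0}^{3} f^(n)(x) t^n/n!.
- 3 t^{2} - 2 t \left(3 x - 2\right) - 3 x^{2} + 4 x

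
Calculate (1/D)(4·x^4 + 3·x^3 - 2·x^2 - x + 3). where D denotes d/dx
\frac{4 x^{5}}{5} + \frac{3 x^{4}}{4} - \frac{2 x^{3}}{3} - \frac{x^{2}}{2} + 3 x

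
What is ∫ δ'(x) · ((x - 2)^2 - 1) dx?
4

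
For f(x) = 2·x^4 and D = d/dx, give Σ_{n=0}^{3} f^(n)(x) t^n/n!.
2 x \left(4 t^{3} + 6 t^{2} x + 4 t x^{2} + x^{3}\right)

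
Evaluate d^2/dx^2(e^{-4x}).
16 e^{- 4 x}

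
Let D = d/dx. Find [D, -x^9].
- 9 x^{8}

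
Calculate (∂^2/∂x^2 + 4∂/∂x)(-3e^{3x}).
- 63 e^{3 x}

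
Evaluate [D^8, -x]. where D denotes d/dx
-8D^{7}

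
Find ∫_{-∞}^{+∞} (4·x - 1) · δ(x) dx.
-1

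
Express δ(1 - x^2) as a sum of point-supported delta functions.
\frac{\delta(x - 1) + \delta(x + 1)}{2}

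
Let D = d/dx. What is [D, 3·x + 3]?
3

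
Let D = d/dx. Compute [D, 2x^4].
8 x^{3}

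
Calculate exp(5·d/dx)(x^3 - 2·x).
x^{3} + 15 x^{2} + 73 x + 115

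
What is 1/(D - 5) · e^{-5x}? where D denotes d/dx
- \frac{e^{- 5 x}}{10}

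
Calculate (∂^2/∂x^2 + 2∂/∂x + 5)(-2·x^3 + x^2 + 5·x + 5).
- 10 x^{3} - 7 x^{2} + 17 x + 37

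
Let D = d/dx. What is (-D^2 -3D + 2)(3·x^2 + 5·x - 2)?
6 x^{2} - 8 x - 25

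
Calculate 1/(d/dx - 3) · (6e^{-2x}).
- \frac{6 e^{- 2 x}}{5}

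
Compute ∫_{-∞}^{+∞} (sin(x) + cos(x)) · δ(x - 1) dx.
\cos{\left(1 \right)} + \sin{\left(1 \right)}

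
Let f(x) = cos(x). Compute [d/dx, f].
- \sin{\left(x \right)}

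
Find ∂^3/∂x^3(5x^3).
30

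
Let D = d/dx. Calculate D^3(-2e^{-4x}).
128 e^{- 4 x}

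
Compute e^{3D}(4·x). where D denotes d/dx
4 x + 12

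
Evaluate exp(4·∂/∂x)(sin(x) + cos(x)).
\sqrt{2} \sin{\left(x + \frac{\pi}{4} + 4 \right)}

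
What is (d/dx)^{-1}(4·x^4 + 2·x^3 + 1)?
\frac{4 x^{5}}{5} + \frac{x^{4}}{2} + x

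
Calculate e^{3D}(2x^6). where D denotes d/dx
2 x^{6} + 36 x^{5} + 270 x^{4} + 1080 x^{3} + 2430 x^{2} + 2916 x + 1458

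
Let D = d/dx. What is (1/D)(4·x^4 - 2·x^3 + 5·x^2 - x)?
\frac{4 x^{5}}{5} - \frac{x^{4}}{2} + \frac{5 x^{3}}{3} - \frac{x^{2}}{2}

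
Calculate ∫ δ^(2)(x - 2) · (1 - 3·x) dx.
0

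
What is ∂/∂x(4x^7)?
28 x^{6}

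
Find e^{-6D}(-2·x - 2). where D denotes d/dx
10 - 2 x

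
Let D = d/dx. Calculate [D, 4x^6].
24 x^{5}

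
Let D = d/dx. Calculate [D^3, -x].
-3D^{2}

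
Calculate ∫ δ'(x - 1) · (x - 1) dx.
-1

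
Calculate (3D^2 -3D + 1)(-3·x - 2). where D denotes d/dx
7 - 3 x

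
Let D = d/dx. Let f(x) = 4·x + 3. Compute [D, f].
4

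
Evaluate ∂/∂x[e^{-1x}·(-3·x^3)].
3 x^{2} \left(x - 3\right) e^{- x}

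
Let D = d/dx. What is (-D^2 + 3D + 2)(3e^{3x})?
6 e^{3 x}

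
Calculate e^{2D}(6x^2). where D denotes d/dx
6 x^{2} + 24 x + 24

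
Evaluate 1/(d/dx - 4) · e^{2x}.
- \frac{e^{2 x}}{2}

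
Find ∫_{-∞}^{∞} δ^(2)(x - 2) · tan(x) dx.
\frac{2 \tan{\left(2 \right)}}{\cos^{2}{\left(2 \right)}}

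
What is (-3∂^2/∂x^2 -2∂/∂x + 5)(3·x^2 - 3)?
15 x^{2} - 12 x - 33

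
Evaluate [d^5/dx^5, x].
5\frac{d^{4}}{dx^{4}}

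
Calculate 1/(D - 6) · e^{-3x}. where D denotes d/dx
- \frac{e^{- 3 x}}{9}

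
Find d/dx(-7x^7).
- 49 x^{6}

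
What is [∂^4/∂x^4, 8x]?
32\frac{d^{3}}{dx^{3}}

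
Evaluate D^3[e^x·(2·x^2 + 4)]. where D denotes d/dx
2 \left(x^{2} + 6 x + 8\right) e^{x}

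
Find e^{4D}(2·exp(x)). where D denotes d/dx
2 e^{x + 4}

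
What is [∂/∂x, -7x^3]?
- 21 x^{2}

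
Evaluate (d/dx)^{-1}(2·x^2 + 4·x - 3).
\frac{2 x^{3}}{3} + 2 x^{2} - 3 x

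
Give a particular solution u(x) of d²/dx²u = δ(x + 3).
\frac{|x + 3|}{2}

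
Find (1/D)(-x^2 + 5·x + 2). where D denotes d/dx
- \frac{x^{3}}{3} + \frac{5 x^{2}}{2} + 2 x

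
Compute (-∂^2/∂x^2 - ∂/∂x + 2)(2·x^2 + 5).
4 x^{2} - 4 x + 6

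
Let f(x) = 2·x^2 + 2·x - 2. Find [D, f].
4 x + 2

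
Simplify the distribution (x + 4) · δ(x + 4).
0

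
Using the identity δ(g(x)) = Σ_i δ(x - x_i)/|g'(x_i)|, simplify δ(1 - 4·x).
\frac{\delta(x - 1/4)}{4}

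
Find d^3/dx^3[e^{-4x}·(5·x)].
80 \left(3 - 4 x\right) e^{- 4 x}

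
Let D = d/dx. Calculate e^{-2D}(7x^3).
7 x^{3} - 42 x^{2} + 84 x - 56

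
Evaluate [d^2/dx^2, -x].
-2\frac{d}{dx}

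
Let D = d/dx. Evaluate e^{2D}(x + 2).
x + 4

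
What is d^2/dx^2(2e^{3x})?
18 e^{3 x}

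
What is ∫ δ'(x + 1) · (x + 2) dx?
-1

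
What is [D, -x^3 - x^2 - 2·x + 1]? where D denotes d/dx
- 3 x^{2} - 2 x - 2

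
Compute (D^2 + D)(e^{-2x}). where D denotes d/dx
2 e^{- 2 x}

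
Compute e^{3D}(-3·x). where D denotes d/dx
- 3 x - 9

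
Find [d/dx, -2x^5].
- 10 x^{4}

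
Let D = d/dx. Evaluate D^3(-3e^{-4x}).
192 e^{- 4 x}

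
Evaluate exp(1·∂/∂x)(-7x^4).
- 7 x^{4} - 28 x^{3} - 42 x^{2} - 28 x - 7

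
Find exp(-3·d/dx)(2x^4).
2 x^{4} - 24 x^{3} + 108 x^{2} - 216 x + 162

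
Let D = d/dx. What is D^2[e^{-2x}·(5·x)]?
20 \left(x - 1\right) e^{- 2 x}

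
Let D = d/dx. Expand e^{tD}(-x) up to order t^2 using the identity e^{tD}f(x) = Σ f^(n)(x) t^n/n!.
- t - x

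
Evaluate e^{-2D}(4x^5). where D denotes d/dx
4 x^{5} - 40 x^{4} + 160 x^{3} - 320 x^{2} + 320 x - 128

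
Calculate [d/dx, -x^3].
- 3 x^{2}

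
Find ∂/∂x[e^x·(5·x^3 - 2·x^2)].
x \left(5 x^{2} + 13 x - 4\right) e^{x}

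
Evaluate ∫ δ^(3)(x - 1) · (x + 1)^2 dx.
0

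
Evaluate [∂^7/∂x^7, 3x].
21\frac{d^{6}}{dx^{6}}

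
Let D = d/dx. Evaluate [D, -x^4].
- 4 x^{3}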